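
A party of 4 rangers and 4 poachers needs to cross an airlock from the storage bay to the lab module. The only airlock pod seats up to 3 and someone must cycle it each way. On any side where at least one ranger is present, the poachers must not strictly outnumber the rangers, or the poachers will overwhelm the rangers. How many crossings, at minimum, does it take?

9

Counting alone: each trip to the lab module takes at most 3 across and each return brings at least 1 back, so after t trips out (and t−1 returns) at most 3t − (t−1) of the 8 are across; that first reaches 8 at t = 4, so at least 7 crossings are needed.
The safety rule pushes this higher. Following every safe sequence of crossings, the most of the 8 that can be at the lab module as the airlock pod arrives there on crossing 7 is 7 — never all 8.
So no plan with fewer than 9 crossings exists, and this one achieves 9:
1. 2 poachers → the lab module.  (the storage bay: 4R 2P; the lab module: 0R 2P)
2. 1 poacher ← the storage bay.  (the storage bay: 4R 3P; the lab module: 0R 1P)
3. 3 poachers → the lab module.  (the storage bay: 4R 0P; the lab module: 0R 4P)
4. 1 poacher ← the storage bay.  (the storage bay: 4R 1P; the lab module: 0R 3P)
5. 3 rangers → the lab module.  (the storage bay: 1R 1P; the lab module: 3R 3P)
6. 1 ranger and 1 poacher ← the storage bay.  (the storage bay: 2R 2P; the lab module: 2R 2P)
7. 2 rangers → the lab module.  (the storage bay: 0R 2P; the lab module: 4R 2P)
8. 1 poacher ← the storage bay.  (the storage bay: 0R 3P; the lab module: 4R 1P)
9. 3 poachers → the lab module.  (the storage bay: 0R 0P; the lab module: 4R 4P)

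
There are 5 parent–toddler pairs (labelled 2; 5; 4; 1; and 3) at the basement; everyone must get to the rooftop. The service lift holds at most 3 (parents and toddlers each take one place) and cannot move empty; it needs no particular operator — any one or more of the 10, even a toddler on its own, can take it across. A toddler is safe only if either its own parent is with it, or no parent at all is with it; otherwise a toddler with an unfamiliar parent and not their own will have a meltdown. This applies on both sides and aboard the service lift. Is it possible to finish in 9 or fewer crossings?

No

Counting alone: each trip to the rooftop takes at most 3 across and each return brings at least 1 back, so after t trips out (and t−1 returns) at most 3t − (t−1) of the 10 are across; that first reaches 10 at t = 5, so at least 9 crossings are needed.
The safety rule pushes this higher. Following every safe sequence of crossings, the most of the 10 that can be at the rooftop as the service lift arrives there on crossing 9 is 9 — never all 10.
So the move cannot be finished within 9 crossings. (The shortest complete plan takes 11:)
1. parent 2 and toddler 2 cross → the rooftop.
2. parent 2 crosses ← the basement.
3. toddler 1, toddler 4, and toddler 5 cross → the rooftop.
4. toddler 2 crosses ← the basement.
5. parent 1, parent 4, and parent 5 cross → the rooftop.
6. parent 5 and toddler 5 cross ← the basement.
7. parent 2, parent 3, and parent 5 cross → the rooftop.
8. toddler 4 crosses ← the basement.
9. toddler 2 and toddler 5 cross → the rooftop.
10. toddler 2 crosses ← the basement.
11. toddler 2, toddler 3, and toddler 4 cross → the rooftop.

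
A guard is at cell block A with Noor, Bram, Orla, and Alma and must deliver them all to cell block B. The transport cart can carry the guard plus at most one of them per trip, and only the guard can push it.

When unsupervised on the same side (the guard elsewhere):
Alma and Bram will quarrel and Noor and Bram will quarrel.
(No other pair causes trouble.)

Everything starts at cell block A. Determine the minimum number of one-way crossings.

9

Counting alone: the guard can take at most 1 across per trip to cell block B, so moving all 4 needs at least 4 loaded trips out, with a return between consecutive ones — at least 7 crossings.
The safety rule pushes this higher. Following every safe sequence of crossings, the most of the 4 that can be at cell block B as the transport cart arrives there on crossing 7 is 3 — never all 4.
So no plan with fewer than 9 crossings exists, and this one achieves 9:
1. Guard goes to cell block B with Bram.
2. Guard goes back to cell block A alone.
3. Guard goes to cell block B with Noor.
4. Guard goes back to cell block A with Bram.
5. Guard goes to cell block B with Alma.
6. Guard goes back to cell block A alone.
7. Guard goes to cell block B with Orla.
8. Guard goes back to cell block A alone.
9. Guard goes to cell block B with Bram.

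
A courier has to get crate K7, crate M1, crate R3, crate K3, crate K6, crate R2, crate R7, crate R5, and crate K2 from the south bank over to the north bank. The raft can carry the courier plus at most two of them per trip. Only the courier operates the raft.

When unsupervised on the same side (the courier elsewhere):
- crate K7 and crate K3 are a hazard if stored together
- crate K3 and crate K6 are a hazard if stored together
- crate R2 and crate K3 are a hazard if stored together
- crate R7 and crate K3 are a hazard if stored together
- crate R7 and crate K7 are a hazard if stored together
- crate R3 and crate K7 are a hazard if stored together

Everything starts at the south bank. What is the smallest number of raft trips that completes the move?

Counting alone: the courier can take at most 2 across per trip to the north bank, so moving all 9 needs at least 5 loaded trips out, with a return between consecutive ones — at least 9 crossings.
The safety rule pushes this higher. Following every safe sequence of crossings, the most of the 9 that can be at the north bank as the raft arrives there on crossings 9, 11, 13 is 6, 7, 8 respectively — never all 9.
So no plan with fewer than 15 crossings exists, and this one achieves 15:
1. Courier goes to the north bank with crate K3 and crate K7.  [the south bank: crate K2, crate K6, crate M1, crate R2, crate R3, crate R5, crate R7 | the north bank: crate K3, crate K7]
2. Courier goes back to the south bank with crate K7.  [the south bank: crate K2, crate K6, crate K7, crate M1, crate R2, crate R3, crate R5, crate R7 | the north bank: crate K3]
3. Courier goes to the north bank with crate K7 and crate M1.  [the south bank: crate K2, crate K6, crate R2, crate R3, crate R5, crate R7 | the north bank: crate K3, crate K7, crate M1]
4. Courier goes back to the south bank with crate K7.  [the south bank: crate K2, crate K6, crate K7, crate R2, crate R3, crate R5, crate R7 | the north bank: crate K3, crate M1]
5. Courier goes to the north bank with crate K7 and crate R3.  [the south bank: crate K2, crate K6, crate R2, crate R5, crate R7 | the north bank: crate K3, crate K7, crate M1, crate R3]
6. Courier goes back to the south bank with crate K7.  [the south bank: crate K2, crate K6, crate K7, crate R2, crate R5, crate R7 | the north bank: crate K3, crate M1, crate R3]
7. Courier goes to the north bank with crate K7 and crate R5.  [the south bank: crate K2, crate K6, crate R2, crate R7 | the north bank: crate K3, crate K7, crate M1, crate R3, crate R5]
8. Courier goes back to the south bank with crate K7.  [the south bank: crate K2, crate K6, crate K7, crate R2, crate R7 | the north bank: crate K3, crate M1, crate R3, crate R5]
9. Courier goes to the north bank with crate K2 and crate K7.  [the south bank: crate K6, crate R2, crate R7 | the north bank: crate K2, crate K3, crate K7, crate M1, crate R3, crate R5]
10. Courier goes back to the south bank with crate K7.  [the south bank: crate K6, crate K7, crate R2, crate R7 | the north bank: crate K2, crate K3, crate M1, crate R3, crate R5]
11. Courier goes to the north bank with crate K6 and crate R7.  [the south bank: crate K7, crate R2 | the north bank: crate K2, crate K3, crate K6, crate M1, crate R3, crate R5, crate R7]
12. Courier goes back to the south bank with crate K3.  [the south bank: crate K3, crate K7, crate R2 | the north bank: crate K2, crate K6, crate M1, crate R3, crate R5, crate R7]
13. Courier goes to the north bank with crate K7 and crate R2.  [the south bank: crate K3 | the north bank: crate K2, crate K6, crate K7, crate M1, crate R2, crate R3, crate R5, crate R7]
14. Courier goes back to the south bank with crate K7.  [the south bank: crate K3, crate K7 | the north bank: crate K2, crate K6, crate M1, crate R2, crate R3, crate R5, crate R7]
15. Courier goes to the north bank with crate K3 and crate K7.  [the south bank: — | the north bank: crate K2, crate K3, crate K6, crate K7, crate M1, crate R2, crate R3, crate R5, crate R7]

15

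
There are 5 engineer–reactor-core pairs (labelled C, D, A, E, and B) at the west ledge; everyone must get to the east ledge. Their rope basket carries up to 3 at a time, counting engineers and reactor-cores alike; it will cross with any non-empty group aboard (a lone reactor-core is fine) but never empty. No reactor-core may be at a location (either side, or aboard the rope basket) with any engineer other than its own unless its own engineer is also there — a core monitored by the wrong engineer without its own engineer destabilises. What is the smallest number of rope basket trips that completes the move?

11

Counting alone: each trip to the east ledge takes at most 3 across and each return brings at least 1 back, so after t trips out (and t−1 returns) at most 3t − (t−1) of the 10 are across; that first reaches 10 at t = 5, so at least 9 crossings are needed.
The safety rule pushes this higher. Following every safe sequence of crossings, the most of the 10 that can be at the east ledge as the rope basket arrives there on crossing 9 is 9 — never all 10.
So no plan with fewer than 11 crossings exists, and this one achieves 11:
1. engineer C and reactor-core C cross → the east ledge.
2. engineer C crosses ← the west ledge.
3. reactor-core A, reactor-core D, and reactor-core E cross → the east ledge.
4. reactor-core C crosses ← the west ledge.
5. engineer A, engineer D, and engineer E cross → the east ledge.
6. engineer D and reactor-core D cross ← the west ledge.
7. engineer B, engineer C, and engineer D cross → the east ledge.
8. reactor-core A crosses ← the west ledge.
9. reactor-core C and reactor-core D cross → the east ledge.
10. reactor-core C crosses ← the west ledge.
11. reactor-core A, reactor-core B, and reactor-core C cross → the east ledge.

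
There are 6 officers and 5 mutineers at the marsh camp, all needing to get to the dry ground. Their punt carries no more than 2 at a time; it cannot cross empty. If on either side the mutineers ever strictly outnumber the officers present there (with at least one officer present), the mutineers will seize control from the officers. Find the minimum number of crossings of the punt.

19

Counting alone: each trip to the dry ground takes at most 2 across and each return brings at least 1 back, so after t trips out (and t−1 returns) at most 2t − (t−1) of the 11 are across; that first reaches 11 at t = 10, so at least 19 crossings are needed.
The plan below uses exactly 19 crossings, so it is optimal:
1. 2 mutineers → the dry ground.  (the marsh camp: 6O 3M; the dry ground: 0O 2M)
2. 1 mutineer ← the marsh camp.  (the marsh camp: 6O 4M; the dry ground: 0O 1M)
3. 2 mutineers → the dry ground.  (the marsh camp: 6O 2M; the dry ground: 0O 3M)
4. 1 mutineer ← the marsh camp.  (the marsh camp: 6O 3M; the dry ground: 0O 2M)
5. 2 officers → the dry ground.  (the marsh camp: 4O 3M; the dry ground: 2O 2M)
6. 1 mutineer ← the marsh camp.  (the marsh camp: 4O 4M; the dry ground: 2O 1M)
7. 1 officer and 1 mutineer → the dry ground.  (the marsh camp: 3O 3M; the dry ground: 3O 2M)
8. 1 officer ← the marsh camp.  (the marsh camp: 4O 3M; the dry ground: 2O 2M)
9. 1 officer and 1 mutineer → the dry ground.  (the marsh camp: 3O 2M; the dry ground: 3O 3M)
10. 1 mutineer ← the marsh camp.  (the marsh camp: 3O 3M; the dry ground: 3O 2M)
11. 1 officer and 1 mutineer → the dry ground.  (the marsh camp: 2O 2M; the dry ground: 4O 3M)
12. 1 officer ← the marsh camp.  (the marsh camp: 3O 2M; the dry ground: 3O 3M)
13. 1 officer and 1 mutineer → the dry ground.  (the marsh camp: 2O 1M; the dry ground: 4O 4M)
14. 1 mutineer ← the marsh camp.  (the marsh camp: 2O 2M; the dry ground: 4O 3M)
15. 1 officer and 1 mutineer → the dry ground.  (the marsh camp: 1O 1M; the dry ground: 5O 4M)
16. 1 officer ← the marsh camp.  (the marsh camp: 2O 1M; the dry ground: 4O 4M)
17. 1 officer and 1 mutineer → the dry ground.  (the marsh camp: 1O 0M; the dry ground: 5O 5M)
18. 1 mutineer ← the marsh camp.  (the marsh camp: 1O 1M; the dry ground: 5O 4M)
19. 1 officer and 1 mutineer → the dry ground.  (the marsh camp: 0O 0M; the dry ground: 6O 5M)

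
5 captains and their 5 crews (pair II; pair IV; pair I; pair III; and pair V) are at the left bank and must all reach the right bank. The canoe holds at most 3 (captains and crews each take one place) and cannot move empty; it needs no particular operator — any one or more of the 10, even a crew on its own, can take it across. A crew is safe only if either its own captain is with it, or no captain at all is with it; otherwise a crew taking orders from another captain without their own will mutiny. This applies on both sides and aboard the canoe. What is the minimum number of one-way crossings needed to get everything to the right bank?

Counting alone: each trip to the right bank takes at most 3 across and each return brings at least 1 back, so after t trips out (and t−1 returns) at most 3t − (t−1) of the 10 are across; that first reaches 10 at t = 5, so at least 9 crossings are needed.
The safety rule pushes this higher. Following every safe sequence of crossings, the most of the 10 that can be at the right bank as the canoe arrives there on crossing 9 is 9 — never all 10.
So no plan with fewer than 11 crossings exists, and this one achieves 11:
1. captain II and crew II cross → the right bank.
2. captain II crosses ← the left bank.
3. crew I, crew III, and crew IV cross → the right bank.
4. crew II crosses ← the left bank.
5. captain I, captain III, and captain IV cross → the right bank.
6. captain IV and crew IV cross ← the left bank.
7. captain II, captain IV, and captain V cross → the right bank.
8. crew I crosses ← the left bank.
9. crew II and crew IV cross → the right bank.
10. crew II crosses ← the left bank.
11. crew I, crew II, and crew V cross → the right bank.

11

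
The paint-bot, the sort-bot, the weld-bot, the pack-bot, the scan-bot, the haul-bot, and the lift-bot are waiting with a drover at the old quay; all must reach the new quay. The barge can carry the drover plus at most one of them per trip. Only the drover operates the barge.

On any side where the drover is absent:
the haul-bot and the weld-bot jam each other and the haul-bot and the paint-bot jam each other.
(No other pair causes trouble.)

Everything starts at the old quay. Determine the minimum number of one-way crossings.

Counting alone: the drover can take at most 1 across per trip to the new quay, so moving all 7 needs at least 7 loaded trips out, with a return between consecutive ones — at least 13 crossings.
The safety rule pushes this higher. Following every safe sequence of crossings, the most of the 7 that can be at the new quay as the barge arrives there on crossing 13 is 6 — never all 7.
So no plan with fewer than 15 crossings exists, and this one achieves 15:
1. Drover goes to the new quay with the haul-bot.
2. Drover goes back to the old quay alone.
3. Drover goes to the new quay with the paint-bot.
4. Drover goes back to the old quay with the haul-bot.
5. Drover goes to the new quay with the weld-bot.
6. Drover goes back to the old quay alone.
7. Drover goes to the new quay with the sort-bot.
8. Drover goes back to the old quay alone.
9. Drover goes to the new quay with the pack-bot.
10. Drover goes back to the old quay alone.
11. Drover goes to the new quay with the scan-bot.
12. Drover goes back to the old quay alone.
13. Drover goes to the new quay with the lift-bot.
14. Drover goes back to the old quay alone.
15. Drover goes to the new quay with the haul-bot.

15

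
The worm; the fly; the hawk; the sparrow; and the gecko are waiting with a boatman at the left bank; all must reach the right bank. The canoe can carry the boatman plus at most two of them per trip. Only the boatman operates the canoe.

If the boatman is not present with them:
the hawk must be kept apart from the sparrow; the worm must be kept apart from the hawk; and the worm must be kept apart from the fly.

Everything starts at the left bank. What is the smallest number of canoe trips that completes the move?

5

Counting alone: the boatman can take at most 2 across per trip to the right bank, so moving all 5 needs at least 3 loaded trips out, with a return between consecutive ones — at least 5 crossings.
The plan below uses exactly 5 crossings, so it is optimal:
1. Boatman goes to the right bank with the hawk and the worm.
2. Boatman goes back to the left bank with the worm.
3. Boatman goes to the right bank with the fly and the gecko.
4. Boatman goes back to the left bank alone.
5. Boatman goes to the right bank with the sparrow and the worm.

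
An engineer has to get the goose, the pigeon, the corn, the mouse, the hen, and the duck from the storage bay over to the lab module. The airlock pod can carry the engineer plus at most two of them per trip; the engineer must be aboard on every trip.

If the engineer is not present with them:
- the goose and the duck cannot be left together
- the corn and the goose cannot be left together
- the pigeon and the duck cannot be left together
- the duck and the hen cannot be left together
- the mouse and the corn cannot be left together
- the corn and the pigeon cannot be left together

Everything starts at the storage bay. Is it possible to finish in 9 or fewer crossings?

Yes

Yes — this plan uses 7 crossings (≤ 9):
1. Engineer goes to the lab module with the corn and the duck.
2. Engineer goes back to the storage bay alone.
3. Engineer goes to the lab module with the goose and the pigeon.
4. Engineer goes back to the storage bay with the corn and the duck.
5. Engineer goes to the lab module with the hen and the mouse.
6. Engineer goes back to the storage bay alone.
7. Engineer goes to the lab module with the corn and the duck.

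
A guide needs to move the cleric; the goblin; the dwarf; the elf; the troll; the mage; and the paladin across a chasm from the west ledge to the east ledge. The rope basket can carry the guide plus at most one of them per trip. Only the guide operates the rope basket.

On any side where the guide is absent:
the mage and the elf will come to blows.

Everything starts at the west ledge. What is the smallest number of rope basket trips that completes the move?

13

Counting alone: the guide can take at most 1 across per trip to the east ledge, so moving all 7 needs at least 7 loaded trips out, with a return between consecutive ones — at least 13 crossings.
The plan below uses exactly 13 crossings, so it is optimal:
1. Guide goes to the east ledge with the elf.  [the west ledge: the cleric, the dwarf, the goblin, the mage, the paladin, the troll | the east ledge: the elf]
2. Guide goes back to the west ledge alone.  [the west ledge: the cleric, the dwarf, the goblin, the mage, the paladin, the troll | the east ledge: the elf]
3. Guide goes to the east ledge with the cleric.  [the west ledge: the dwarf, the goblin, the mage, the paladin, the troll | the east ledge: the cleric, the elf]
4. Guide goes back to the west ledge alone.  [the west ledge: the dwarf, the goblin, the mage, the paladin, the troll | the east ledge: the cleric, the elf]
5. Guide goes to the east ledge with the goblin.  [the west ledge: the dwarf, the mage, the paladin, the troll | the east ledge: the cleric, the elf, the goblin]
6. Guide goes back to the west ledge alone.  [the west ledge: the dwarf, the mage, the paladin, the troll | the east ledge: the cleric, the elf, the goblin]
7. Guide goes to the east ledge with the dwarf.  [the west ledge: the mage, the paladin, the troll | the east ledge: the cleric, the dwarf, the elf, the goblin]
8. Guide goes back to the west ledge alone.  [the west ledge: the mage, the paladin, the troll | the east ledge: the cleric, the dwarf, the elf, the goblin]
9. Guide goes to the east ledge with the troll.  [the west ledge: the mage, the paladin | the east ledge: the cleric, the dwarf, the elf, the goblin, the troll]
10. Guide goes back to the west ledge alone.  [the west ledge: the mage, the paladin | the east ledge: the cleric, the dwarf, the elf, the goblin, the troll]
11. Guide goes to the east ledge with the paladin.  [the west ledge: the mage | the east ledge: the cleric, the dwarf, the elf, the goblin, the paladin, the troll]
12. Guide goes back to the west ledge alone.  [the west ledge: the mage | the east ledge: the cleric, the dwarf, the elf, the goblin, the paladin, the troll]
13. Guide goes to the east ledge with the mage.  [the west ledge: — | the east ledge: the cleric, the dwarf, the elf, the goblin, the mage, the paladin, the troll]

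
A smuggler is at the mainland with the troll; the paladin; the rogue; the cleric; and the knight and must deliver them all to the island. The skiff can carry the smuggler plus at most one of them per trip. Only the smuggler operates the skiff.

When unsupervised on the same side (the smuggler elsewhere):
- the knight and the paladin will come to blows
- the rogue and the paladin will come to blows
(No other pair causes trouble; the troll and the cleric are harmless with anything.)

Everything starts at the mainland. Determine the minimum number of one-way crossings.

11

Counting alone: the smuggler can take at most 1 across per trip to the island, so moving all 5 needs at least 5 loaded trips out, with a return between consecutive ones — at least 9 crossings.
The safety rule pushes this higher. Following every safe sequence of crossings, the most of the 5 that can be at the island as the skiff arrives there on crossing 9 is 4 — never all 5.
So no plan with fewer than 11 crossings exists, and this one achieves 11:
1. Smuggler goes to the island with the paladin.  [the mainland: the cleric, the knight, the rogue, the troll | the island: the paladin]
2. Smuggler goes back to the mainland alone.  [the mainland: the cleric, the knight, the rogue, the troll | the island: the paladin]
3. Smuggler goes to the island with the troll.  [the mainland: the cleric, the knight, the rogue | the island: the paladin, the troll]
4. Smuggler goes back to the mainland alone.  [the mainland: the cleric, the knight, the rogue | the island: the paladin, the troll]
5. Smuggler goes to the island with the rogue.  [the mainland: the cleric, the knight | the island: the paladin, the rogue, the troll]
6. Smuggler goes back to the mainland with the paladin.  [the mainland: the cleric, the knight, the paladin | the island: the rogue, the troll]
7. Smuggler goes to the island with the knight.  [the mainland: the cleric, the paladin | the island: the knight, the rogue, the troll]
8. Smuggler goes back to the mainland alone.  [the mainland: the cleric, the paladin | the island: the knight, the rogue, the troll]
9. Smuggler goes to the island with the cleric.  [the mainland: the paladin | the island: the cleric, the knight, the rogue, the troll]
10. Smuggler goes back to the mainland alone.  [the mainland: the paladin | the island: the cleric, the knight, the rogue, the troll]
11. Smuggler goes to the island with the paladin.  [the mainland: — | the island: the cleric, the knight, the paladin, the rogue, the troll]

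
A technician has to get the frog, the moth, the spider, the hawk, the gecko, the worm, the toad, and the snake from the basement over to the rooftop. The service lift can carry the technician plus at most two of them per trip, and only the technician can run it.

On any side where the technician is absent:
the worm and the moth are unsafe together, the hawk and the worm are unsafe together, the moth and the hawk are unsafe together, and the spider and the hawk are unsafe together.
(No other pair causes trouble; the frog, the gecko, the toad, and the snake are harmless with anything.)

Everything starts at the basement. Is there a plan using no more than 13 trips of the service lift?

Yes

Yes — this plan uses 13 crossings (≤ 13):
1. Technician goes to the rooftop with the hawk and the moth.  [the basement: the frog, the gecko, the snake, the spider, the toad, the worm | the rooftop: the hawk, the moth]
2. Technician goes back to the basement with the moth.  [the basement: the frog, the gecko, the moth, the snake, the spider, the toad, the worm | the rooftop: the hawk]
3. Technician goes to the rooftop with the frog and the moth.  [the basement: the gecko, the snake, the spider, the toad, the worm | the rooftop: the frog, the hawk, the moth]
4. Technician goes back to the basement with the moth.  [the basement: the gecko, the moth, the snake, the spider, the toad, the worm | the rooftop: the frog, the hawk]
5. Technician goes to the rooftop with the moth and the spider.  [the basement: the gecko, the snake, the toad, the worm | the rooftop: the frog, the hawk, the moth, the spider]
6. Technician goes back to the basement with the hawk.  [the basement: the gecko, the hawk, the snake, the toad, the worm | the rooftop: the frog, the moth, the spider]
7. Technician goes to the rooftop with the gecko and the hawk.  [the basement: the snake, the toad, the worm | the rooftop: the frog, the gecko, the hawk, the moth, the spider]
8. Technician goes back to the basement with the hawk.  [the basement: the hawk, the snake, the toad, the worm | the rooftop: the frog, the gecko, the moth, the spider]
9. Technician goes to the rooftop with the hawk and the toad.  [the basement: the snake, the worm | the rooftop: the frog, the gecko, the hawk, the moth, the spider, the toad]
10. Technician goes back to the basement with the hawk.  [the basement: the hawk, the snake, the worm | the rooftop: the frog, the gecko, the moth, the spider, the toad]
11. Technician goes to the rooftop with the hawk and the snake.  [the basement: the worm | the rooftop: the frog, the gecko, the hawk, the moth, the snake, the spider, the toad]
12. Technician goes back to the basement with the hawk.  [the basement: the hawk, the worm | the rooftop: the frog, the gecko, the moth, the snake, the spider, the toad]
13. Technician goes to the rooftop with the hawk and the worm.  [the basement: — | the rooftop: the frog, the gecko, the hawk, the moth, the snake, the spider, the toad, the worm]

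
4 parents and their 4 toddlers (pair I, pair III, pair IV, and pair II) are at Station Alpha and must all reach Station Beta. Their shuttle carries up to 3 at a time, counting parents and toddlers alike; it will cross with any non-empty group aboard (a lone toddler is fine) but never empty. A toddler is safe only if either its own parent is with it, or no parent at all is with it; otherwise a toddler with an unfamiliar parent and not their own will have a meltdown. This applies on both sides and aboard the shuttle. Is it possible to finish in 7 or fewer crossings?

No

Counting alone: each trip to Station Beta takes at most 3 across and each return brings at least 1 back, so after t trips out (and t−1 returns) at most 3t − (t−1) of the 8 are across; that first reaches 8 at t = 4, so at least 7 crossings are needed.
The safety rule pushes this higher. Following every safe sequence of crossings, the most of the 8 that can be at Station Beta as the shuttle arrives there on crossing 7 is 7 — never all 8.
So the move cannot be finished within 7 crossings. (The shortest complete plan takes 9:)
1. parent I and toddler I cross → Station Beta.
2. parent I crosses ← Station Alpha.
3. parent I, parent III, and toddler III cross → Station Beta.
4. parent I and toddler I cross ← Station Alpha.
5. parent I, parent II, and parent IV cross → Station Beta.
6. toddler III crosses ← Station Alpha.
7. toddler I and toddler III cross → Station Beta.
8. toddler I crosses ← Station Alpha.
9. toddler I, toddler II, and toddler IV cross → Station Beta.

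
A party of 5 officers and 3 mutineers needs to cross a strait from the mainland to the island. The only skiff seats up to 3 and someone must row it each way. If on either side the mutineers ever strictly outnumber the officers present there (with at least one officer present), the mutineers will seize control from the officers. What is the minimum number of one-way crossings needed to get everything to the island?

7

Counting alone: each trip to the island takes at most 3 across and each return brings at least 1 back, so after t trips out (and t−1 returns) at most 3t − (t−1) of the 8 are across; that first reaches 8 at t = 4, so at least 7 crossings are needed.
The plan below uses exactly 7 crossings, so it is optimal:
1. 2 mutineers → the island.  (the mainland: 5O 1M; the island: 0O 2M)
2. 1 mutineer ← the mainland.  (the mainland: 5O 2M; the island: 0O 1M)
3. 2 officers and 1 mutineer → the island.  (the mainland: 3O 1M; the island: 2O 2M)
4. 1 mutineer ← the mainland.  (the mainland: 3O 2M; the island: 2O 1M)
5. 1 officer and 2 mutineers → the island.  (the mainland: 2O 0M; the island: 3O 3M)
6. 1 mutineer ← the mainland.  (the mainland: 2O 1M; the island: 3O 2M)
7. 2 officers and 1 mutineer → the island.  (the mainland: 0O 0M; the island: 5O 3M)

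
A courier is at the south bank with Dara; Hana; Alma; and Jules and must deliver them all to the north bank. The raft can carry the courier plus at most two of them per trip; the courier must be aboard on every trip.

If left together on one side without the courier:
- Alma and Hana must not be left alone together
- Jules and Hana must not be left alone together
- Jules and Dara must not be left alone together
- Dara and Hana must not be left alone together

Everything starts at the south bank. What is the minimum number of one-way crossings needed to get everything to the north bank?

5

Counting alone: the courier can take at most 2 across per trip to the north bank, so moving all 4 needs at least 2 loaded trips out, with a return between consecutive ones — at least 3 crossings.
The safety rule pushes this higher. Following every safe sequence of crossings, the most of the 4 that can be at the north bank as the raft arrives there on crossing 3 is 3 — never all 4.
So no plan with fewer than 5 crossings exists, and this one achieves 5:
1. Courier goes to the north bank with Dara and Hana.
2. Courier goes back to the south bank with Dara.
3. Courier goes to the north bank with Alma and Dara.
4. Courier goes back to the south bank with Hana.
5. Courier goes to the north bank with Hana and Jules.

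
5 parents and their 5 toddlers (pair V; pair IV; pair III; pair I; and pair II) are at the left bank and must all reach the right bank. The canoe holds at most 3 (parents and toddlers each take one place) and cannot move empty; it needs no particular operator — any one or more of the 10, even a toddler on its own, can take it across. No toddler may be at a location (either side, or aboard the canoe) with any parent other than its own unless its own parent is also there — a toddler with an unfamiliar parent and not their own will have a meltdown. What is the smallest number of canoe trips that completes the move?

11

Counting alone: each trip to the right bank takes at most 3 across and each return brings at least 1 back, so after t trips out (and t−1 returns) at most 3t − (t−1) of the 10 are across; that first reaches 10 at t = 5, so at least 9 crossings are needed.
The safety rule pushes this higher. Following every safe sequence of crossings, the most of the 10 that can be at the right bank as the canoe arrives there on crossing 9 is 9 — never all 10.
So no plan with fewer than 11 crossings exists, and this one achieves 11:
1. parent V and toddler V cross → the right bank.
2. parent V crosses ← the left bank.
3. toddler I, toddler III, and toddler IV cross → the right bank.
4. toddler V crosses ← the left bank.
5. parent I, parent III, and parent IV cross → the right bank.
6. parent IV and toddler IV cross ← the left bank.
7. parent II, parent IV, and parent V cross → the right bank.
8. toddler III crosses ← the left bank.
9. toddler IV and toddler V cross → the right bank.
10. toddler V crosses ← the left bank.
11. toddler II, toddler III, and toddler V cross → the right bank.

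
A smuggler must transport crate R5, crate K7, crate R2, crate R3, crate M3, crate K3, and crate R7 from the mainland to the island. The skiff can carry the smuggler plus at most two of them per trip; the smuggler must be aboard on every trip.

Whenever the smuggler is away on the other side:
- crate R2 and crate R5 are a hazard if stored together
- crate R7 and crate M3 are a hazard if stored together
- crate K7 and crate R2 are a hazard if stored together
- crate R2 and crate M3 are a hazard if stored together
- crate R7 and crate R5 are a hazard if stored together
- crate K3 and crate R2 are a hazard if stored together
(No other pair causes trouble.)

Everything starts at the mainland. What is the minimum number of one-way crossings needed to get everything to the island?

Counting alone: the smuggler can take at most 2 across per trip to the island, so moving all 7 needs at least 4 loaded trips out, with a return between consecutive ones — at least 7 crossings.
The safety rule pushes this higher. Following every safe sequence of crossings, the most of the 7 that can be at the island as the skiff arrives there on crossing 7 is 6 — never all 7.
So no plan with fewer than 9 crossings exists, and this one achieves 9:
1. Smuggler goes to the island with crate R2 and crate R7.
2. Smuggler goes back to the mainland alone.
3. Smuggler goes to the island with crate R3.
4. Smuggler goes back to the mainland alone.
5. Smuggler goes to the island with crate K7 and crate R5.
6. Smuggler goes back to the mainland with crate R2 and crate R7.
7. Smuggler goes to the island with crate K3 and crate M3.
8. Smuggler goes back to the mainland alone.
9. Smuggler goes to the island with crate R2 and crate R7.

9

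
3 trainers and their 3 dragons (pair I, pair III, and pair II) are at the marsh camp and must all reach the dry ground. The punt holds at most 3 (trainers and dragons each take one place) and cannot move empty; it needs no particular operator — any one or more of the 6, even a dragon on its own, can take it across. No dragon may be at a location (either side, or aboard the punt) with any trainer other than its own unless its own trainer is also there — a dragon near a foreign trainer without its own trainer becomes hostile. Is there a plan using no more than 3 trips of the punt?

Counting alone: each trip to the dry ground takes at most 3 across and each return brings at least 1 back, so after t trips out (and t−1 returns) at most 3t − (t−1) of the 6 are across; that first reaches 6 at t = 3, so at least 5 crossings are needed.
Since 3 < 5, 3 crossings cannot be enough. (The shortest complete plan in fact takes 5:)
1. dragon I and trainer I cross → the dry ground.
2. trainer I crosses ← the marsh camp.
3. trainer I, trainer II, and trainer III cross → the dry ground.
4. dragon I crosses ← the marsh camp.
5. dragon I, dragon II, and dragon III cross → the dry ground.

No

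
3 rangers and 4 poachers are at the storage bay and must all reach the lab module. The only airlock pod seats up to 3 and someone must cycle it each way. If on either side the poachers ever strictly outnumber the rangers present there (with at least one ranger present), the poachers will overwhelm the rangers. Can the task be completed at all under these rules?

The poachers already outnumber the rangers at the storage bay before anyone moves, so the starting position itself is disallowed.

No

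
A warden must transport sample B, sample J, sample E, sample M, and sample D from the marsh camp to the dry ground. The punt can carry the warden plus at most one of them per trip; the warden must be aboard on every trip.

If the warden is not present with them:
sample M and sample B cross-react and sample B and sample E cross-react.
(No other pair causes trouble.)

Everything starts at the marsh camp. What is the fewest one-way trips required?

11

Counting alone: the warden can take at most 1 across per trip to the dry ground, so moving all 5 needs at least 5 loaded trips out, with a return between consecutive ones — at least 9 crossings.
The safety rule pushes this higher. Following every safe sequence of crossings, the most of the 5 that can be at the dry ground as the punt arrives there on crossing 9 is 4 — never all 5.
So no plan with fewer than 11 crossings exists, and this one achieves 11:
1. Warden goes to the dry ground with sample B.  [the marsh camp: sample D, sample E, sample J, sample M | the dry ground: sample B]
2. Warden goes back to the marsh camp alone.  [the marsh camp: sample D, sample E, sample J, sample M | the dry ground: sample B]
3. Warden goes to the dry ground with sample J.  [the marsh camp: sample D, sample E, sample M | the dry ground: sample B, sample J]
4. Warden goes back to the marsh camp alone.  [the marsh camp: sample D, sample E, sample M | the dry ground: sample B, sample J]
5. Warden goes to the dry ground with sample E.  [the marsh camp: sample D, sample M | the dry ground: sample B, sample E, sample J]
6. Warden goes back to the marsh camp with sample B.  [the marsh camp: sample B, sample D, sample M | the dry ground: sample E, sample J]
7. Warden goes to the dry ground with sample M.  [the marsh camp: sample B, sample D | the dry ground: sample E, sample J, sample M]
8. Warden goes back to the marsh camp alone.  [the marsh camp: sample B, sample D | the dry ground: sample E, sample J, sample M]
9. Warden goes to the dry ground with sample D.  [the marsh camp: sample B | the dry ground: sample D, sample E, sample J, sample M]
10. Warden goes back to the marsh camp alone.  [the marsh camp: sample B | the dry ground: sample D, sample E, sample J, sample M]
11. Warden goes to the dry ground with sample B.  [the marsh camp: — | the dry ground: sample B, sample D, sample E, sample J, sample M]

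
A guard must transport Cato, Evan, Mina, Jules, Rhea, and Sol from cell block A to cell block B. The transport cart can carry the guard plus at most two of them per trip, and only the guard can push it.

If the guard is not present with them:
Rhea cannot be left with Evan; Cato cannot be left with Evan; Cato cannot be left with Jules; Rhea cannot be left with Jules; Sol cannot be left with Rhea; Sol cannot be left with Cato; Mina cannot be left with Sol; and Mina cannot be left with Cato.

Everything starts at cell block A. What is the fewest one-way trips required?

impossible

Whatever the first load, the items left behind include a forbidden pair without the guard. No opening move is safe, so no plan exists.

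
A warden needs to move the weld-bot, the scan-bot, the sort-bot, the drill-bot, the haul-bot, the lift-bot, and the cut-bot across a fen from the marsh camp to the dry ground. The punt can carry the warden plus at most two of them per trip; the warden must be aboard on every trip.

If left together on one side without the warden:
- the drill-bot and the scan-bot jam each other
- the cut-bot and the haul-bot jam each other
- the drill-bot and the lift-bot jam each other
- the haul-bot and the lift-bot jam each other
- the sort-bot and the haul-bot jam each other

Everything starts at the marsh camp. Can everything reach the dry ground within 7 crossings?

No

Counting alone: the warden can take at most 2 across per trip to the dry ground, so moving all 7 needs at least 4 loaded trips out, with a return between consecutive ones — at least 7 crossings.
The safety rule pushes this higher. Following every safe sequence of crossings, the most of the 7 that can be at the dry ground as the punt arrives there on crossing 7 is 6 — never all 7.
So the move cannot be finished within 7 crossings. (The shortest complete plan takes 9:)
1. Warden goes to the dry ground with the drill-bot and the haul-bot.
2. Warden goes back to the marsh camp alone.
3. Warden goes to the dry ground with the weld-bot.
4. Warden goes back to the marsh camp alone.
5. Warden goes to the dry ground with the scan-bot and the sort-bot.
6. Warden goes back to the marsh camp with the drill-bot and the haul-bot.
7. Warden goes to the dry ground with the cut-bot and the lift-bot.
8. Warden goes back to the marsh camp alone.
9. Warden goes to the dry ground with the drill-bot and the haul-bot.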